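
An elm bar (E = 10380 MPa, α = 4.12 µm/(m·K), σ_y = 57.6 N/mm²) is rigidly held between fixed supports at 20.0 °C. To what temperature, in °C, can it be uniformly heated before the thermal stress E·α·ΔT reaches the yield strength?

E = 10380 MPa = 10.38 GPa.
σ_y = 57.6 N/mm² = 57.60 MPa.
E·α·ΔT = 57.60 MPa ⇒ ΔT = 57.60 / (10.38×10³ × 4.12×10⁻⁶) = 1347 K.
T = 20.0 + 1347 = 1367 °C.

1370 °C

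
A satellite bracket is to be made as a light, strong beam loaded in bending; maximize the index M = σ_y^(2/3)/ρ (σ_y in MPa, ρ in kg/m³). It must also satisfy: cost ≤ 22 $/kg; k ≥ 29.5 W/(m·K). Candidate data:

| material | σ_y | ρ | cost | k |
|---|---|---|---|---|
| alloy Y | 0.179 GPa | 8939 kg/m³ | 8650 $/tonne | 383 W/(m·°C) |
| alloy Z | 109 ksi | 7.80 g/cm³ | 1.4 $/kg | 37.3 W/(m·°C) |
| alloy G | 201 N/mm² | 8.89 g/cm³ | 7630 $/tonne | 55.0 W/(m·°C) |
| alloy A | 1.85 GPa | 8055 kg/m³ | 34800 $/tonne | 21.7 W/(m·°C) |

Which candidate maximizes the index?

Screen on constraints: cost ≤ 22 $/kg; k ≥ 29.5 W/(m·K). Survivors: alloy Y, alloy Z, alloy G.
In SI units:
  alloy Y: σ_y = 179.0 MPa, ρ = 8939 kg/m³
  alloy Z: σ_y = 751.5 MPa, ρ = 7800 kg/m³
  alloy G: σ_y = 201.0 MPa, ρ = 8890 kg/m³
  alloy Z: M = 10.6×10⁻³
  alloy G: M = 3.86×10⁻³
  alloy Y: M = 3.55×10⁻³
Highest index: alloy Z.

alloy Z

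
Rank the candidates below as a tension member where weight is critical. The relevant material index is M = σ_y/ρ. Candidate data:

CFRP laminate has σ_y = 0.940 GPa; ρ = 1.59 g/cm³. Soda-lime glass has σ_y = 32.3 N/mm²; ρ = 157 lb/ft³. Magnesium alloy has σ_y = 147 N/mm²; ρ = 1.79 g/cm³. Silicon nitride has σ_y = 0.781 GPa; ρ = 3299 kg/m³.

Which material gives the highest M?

Normalizing units and computing the index:
  CFRP laminate: σ_y = 940.0 MPa, ρ = 1590 kg/m³
  soda-lime glass: σ_y = 32.30 MPa, ρ = 2515 kg/m³
  magnesium alloy: σ_y = 147.0 MPa, ρ = 1790 kg/m³
  silicon nitride: σ_y = 781.0 MPa, ρ = 3299 kg/m³
  CFRP laminate: M = 591 kN·m/kg
  silicon nitride: M = 237 kN·m/kg
  magnesium alloy: M = 82.1 kN·m/kg
  soda-lime glass: M = 12.8 kN·m/kg
CFRP laminate ranks first.

CFRP laminate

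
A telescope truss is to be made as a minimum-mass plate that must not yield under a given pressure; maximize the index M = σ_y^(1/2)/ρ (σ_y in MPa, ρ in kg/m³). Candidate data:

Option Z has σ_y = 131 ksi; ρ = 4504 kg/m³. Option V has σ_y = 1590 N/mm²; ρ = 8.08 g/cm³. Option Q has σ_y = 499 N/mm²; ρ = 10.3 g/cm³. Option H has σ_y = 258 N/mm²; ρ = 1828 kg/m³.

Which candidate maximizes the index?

option H

Normalizing units and computing the index:
  option Z: σ_y = 903.2 MPa, ρ = 4504 kg/m³
  option V: σ_y = 1590 MPa, ρ = 8080 kg/m³
  option Q: σ_y = 499.0 MPa, ρ = 10300 kg/m³
  option H: σ_y = 258.0 MPa, ρ = 1828 kg/m³
  option H: M = 8.79×10⁻³
  option Z: M = 6.67×10⁻³
  option V: M = 4.94×10⁻³
  option Q: M = 2.17×10⁻³
The maximum is for option H.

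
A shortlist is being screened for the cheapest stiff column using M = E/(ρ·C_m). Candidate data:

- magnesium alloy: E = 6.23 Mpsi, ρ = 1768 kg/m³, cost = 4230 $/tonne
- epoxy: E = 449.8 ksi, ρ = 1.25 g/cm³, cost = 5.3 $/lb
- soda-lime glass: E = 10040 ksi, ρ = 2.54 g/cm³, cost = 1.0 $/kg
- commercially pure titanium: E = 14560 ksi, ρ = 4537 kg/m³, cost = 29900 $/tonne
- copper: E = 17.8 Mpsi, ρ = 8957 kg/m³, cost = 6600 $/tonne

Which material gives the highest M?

After converting to SI:
  magnesium alloy: E = 42.95 GPa, ρ = 1768 kg/m³, cost = 4.230 $/kg
  epoxy: E = 3.101 GPa, ρ = 1250 kg/m³, cost = 11.68 $/kg
  soda-lime glass: E = 69.22 GPa, ρ = 2540 kg/m³, cost = 1.000 $/kg
  commercially pure titanium: E = 100.4 GPa, ρ = 4537 kg/m³, cost = 29.90 $/kg
  copper: E = 122.7 GPa, ρ = 8957 kg/m³, cost = 6.600 $/kg
  soda-lime glass: M = 27.3 MN·m per $
  magnesium alloy: M = 5.74 MN·m per $
  copper: M = 2.08 MN·m per $
  commercially pure titanium: M = 0.740 MN·m per $
  epoxy: M = 0.212 MN·m per $
Highest index: soda-lime glass.

soda-lime glass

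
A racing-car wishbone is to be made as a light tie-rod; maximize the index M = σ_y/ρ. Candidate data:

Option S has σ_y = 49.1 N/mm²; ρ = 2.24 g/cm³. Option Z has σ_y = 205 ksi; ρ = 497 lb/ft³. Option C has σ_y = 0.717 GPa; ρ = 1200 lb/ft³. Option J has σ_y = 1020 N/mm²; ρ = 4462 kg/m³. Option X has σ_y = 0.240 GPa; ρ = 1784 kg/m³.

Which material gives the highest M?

Convert each candidate to consistent units, then evaluate M:
  option S: σ_y = 49.10 MPa, ρ = 2240 kg/m³
  option Z: σ_y = 1413 MPa, ρ = 7961 kg/m³
  option C: σ_y = 717.0 MPa, ρ = 19220 kg/m³
  option J: σ_y = 1020 MPa, ρ = 4462 kg/m³
  option X: σ_y = 240.0 MPa, ρ = 1784 kg/m³
  option J: M = 229 kN·m/kg
  option Z: M = 178 kN·m/kg
  option X: M = 135 kN·m/kg
  option C: M = 37.3 kN·m/kg
  option S: M = 21.9 kN·m/kg
Option J has the largest M.

option J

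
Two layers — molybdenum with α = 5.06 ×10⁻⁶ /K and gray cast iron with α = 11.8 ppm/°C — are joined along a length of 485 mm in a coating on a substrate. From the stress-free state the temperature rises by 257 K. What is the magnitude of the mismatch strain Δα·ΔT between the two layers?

Δα = |5.06 − 11.8|×10⁻⁶/K = 6.74×10⁻⁶/K.
Mismatch strain = Δα·ΔT = 6.74×10⁻⁶ × 257.0 = 1.73×10⁻³.

1.73×10⁻³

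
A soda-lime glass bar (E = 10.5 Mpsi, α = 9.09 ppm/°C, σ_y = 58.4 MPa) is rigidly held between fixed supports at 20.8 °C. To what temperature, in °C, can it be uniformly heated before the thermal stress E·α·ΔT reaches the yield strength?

110 °C

E = 10.5 Mpsi = 72.39 GPa.
E·α·ΔT = 58.40 MPa ⇒ ΔT = 58.40 / (72.39×10³ × 9.09×10⁻⁶) = 88.74 K.
T = 20.8 + 88.74 = 109.5 °C.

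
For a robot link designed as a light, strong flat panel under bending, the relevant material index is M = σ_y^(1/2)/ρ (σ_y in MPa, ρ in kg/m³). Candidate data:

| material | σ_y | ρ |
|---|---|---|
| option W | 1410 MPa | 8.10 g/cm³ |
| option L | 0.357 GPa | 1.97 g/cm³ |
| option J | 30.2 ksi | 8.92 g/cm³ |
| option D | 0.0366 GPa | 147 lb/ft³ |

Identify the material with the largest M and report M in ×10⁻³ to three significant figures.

Normalizing units and computing the index:
  option W: σ_y = 1410 MPa, ρ = 8100 kg/m³
  option L: σ_y = 357.0 MPa, ρ = 1970 kg/m³
  option J: σ_y = 208.2 MPa, ρ = 8920 kg/m³
  option D: σ_y = 36.60 MPa, ρ = 2355 kg/m³
  option L: M = 9.59×10⁻³
  option W: M = 4.64×10⁻³
  option D: M = 2.57×10⁻³
  option J: M = 1.62×10⁻³
The maximum is for option L.

option L, M = 9.59×10⁻³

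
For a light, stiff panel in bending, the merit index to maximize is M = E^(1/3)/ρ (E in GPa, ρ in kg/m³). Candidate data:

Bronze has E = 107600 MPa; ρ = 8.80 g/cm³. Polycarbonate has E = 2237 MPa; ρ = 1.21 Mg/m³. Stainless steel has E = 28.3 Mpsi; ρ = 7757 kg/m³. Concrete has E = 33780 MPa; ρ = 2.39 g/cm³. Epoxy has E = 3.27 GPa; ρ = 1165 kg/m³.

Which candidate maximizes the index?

Normalizing units and computing the index:
  bronze: E = 107.6 GPa, ρ = 8800 kg/m³
  polycarbonate: E = 2.237 GPa, ρ = 1210 kg/m³
  stainless steel: E = 195.1 GPa, ρ = 7757 kg/m³
  concrete: E = 33.78 GPa, ρ = 2390 kg/m³
  epoxy: E = 3.270 GPa, ρ = 1165 kg/m³
  concrete: M = 1.35×10⁻³
  epoxy: M = 1.27×10⁻³
  polycarbonate: M = 1.08×10⁻³
  stainless steel: M = 0.748×10⁻³
  bronze: M = 0.540×10⁻³
Concrete ranks first.

concrete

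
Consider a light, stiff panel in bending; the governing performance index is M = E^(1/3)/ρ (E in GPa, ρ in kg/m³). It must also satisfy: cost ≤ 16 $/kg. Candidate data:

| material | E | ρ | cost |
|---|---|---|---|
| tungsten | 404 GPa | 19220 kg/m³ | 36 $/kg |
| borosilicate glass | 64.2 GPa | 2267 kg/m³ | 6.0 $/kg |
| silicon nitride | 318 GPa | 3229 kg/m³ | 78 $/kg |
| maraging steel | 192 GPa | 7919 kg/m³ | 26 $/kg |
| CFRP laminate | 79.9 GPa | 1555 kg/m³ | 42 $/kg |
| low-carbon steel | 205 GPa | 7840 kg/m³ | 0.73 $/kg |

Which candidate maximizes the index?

Screen on constraints: cost ≤ 16 $/kg. Survivors: borosilicate glass, low-carbon steel.
Per-candidate index values:
  borosilicate glass: M = 1.77×10⁻³
  low-carbon steel: M = 0.752×10⁻³
Borosilicate glass ranks first.

borosilicate glass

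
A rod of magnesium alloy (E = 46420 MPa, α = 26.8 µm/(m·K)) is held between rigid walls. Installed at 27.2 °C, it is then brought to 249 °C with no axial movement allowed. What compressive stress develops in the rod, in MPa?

276 MPa

E = 46420 MPa = 46.42 GPa.
ΔT = 221.8 K. Constrained thermal stress σ = E·α·ΔT = 46.42×10³ MPa × 26.8×10⁻⁶ × 221.8 = 276 MPa (compressive).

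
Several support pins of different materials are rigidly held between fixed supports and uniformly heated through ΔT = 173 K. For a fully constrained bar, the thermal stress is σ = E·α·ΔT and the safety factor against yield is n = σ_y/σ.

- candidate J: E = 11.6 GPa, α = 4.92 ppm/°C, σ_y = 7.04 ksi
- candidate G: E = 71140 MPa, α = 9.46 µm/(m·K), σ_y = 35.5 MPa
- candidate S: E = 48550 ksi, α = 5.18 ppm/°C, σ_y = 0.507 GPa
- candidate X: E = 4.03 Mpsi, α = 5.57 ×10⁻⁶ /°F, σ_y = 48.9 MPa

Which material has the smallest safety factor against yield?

candidate G

Per material, after unit conversion:
  candidate J: E = 11.60, α = 4.92, σ_y = 48.54 → σ = 9.87 MPa, n = 4.92
  candidate G: E = 71.14, α = 9.46, σ_y = 35.50 → σ = 116 MPa, n = 0.305
  candidate S: E = 334.7, α = 5.18, σ_y = 507.0 → σ = 300 MPa, n = 1.69
  candidate X: E = 27.79, α = 10.0, σ_y = 48.90 → σ = 48.2 MPa, n = 1.01
The minimum is candidate G at n = 0.305.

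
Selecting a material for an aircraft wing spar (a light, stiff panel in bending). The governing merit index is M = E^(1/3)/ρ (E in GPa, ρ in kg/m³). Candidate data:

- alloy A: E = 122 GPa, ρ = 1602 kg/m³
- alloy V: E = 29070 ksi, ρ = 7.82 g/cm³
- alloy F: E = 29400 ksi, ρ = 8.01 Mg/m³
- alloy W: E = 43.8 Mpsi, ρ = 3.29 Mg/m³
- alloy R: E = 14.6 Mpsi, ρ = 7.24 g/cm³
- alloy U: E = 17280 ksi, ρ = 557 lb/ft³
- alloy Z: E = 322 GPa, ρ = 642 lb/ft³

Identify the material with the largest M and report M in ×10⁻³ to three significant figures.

After converting to SI:
  alloy A: E = 122.0 GPa, ρ = 1602 kg/m³
  alloy V: E = 200.4 GPa, ρ = 7820 kg/m³
  alloy F: E = 202.7 GPa, ρ = 8010 kg/m³
  alloy W: E = 302.0 GPa, ρ = 3290 kg/m³
  alloy R: E = 100.7 GPa, ρ = 7240 kg/m³
  alloy U: E = 119.1 GPa, ρ = 8922 kg/m³
  alloy Z: E = 322.0 GPa, ρ = 10280 kg/m³
  alloy A: M = 3.10×10⁻³
  alloy W: M = 2.04×10⁻³
  alloy V: M = 0.748×10⁻³
  alloy F: M = 0.733×10⁻³
  alloy Z: M = 0.666×10⁻³
  alloy R: M = 0.643×10⁻³
  alloy U: M = 0.551×10⁻³
The maximum is for alloy A.

alloy A, M = 3.10×10⁻³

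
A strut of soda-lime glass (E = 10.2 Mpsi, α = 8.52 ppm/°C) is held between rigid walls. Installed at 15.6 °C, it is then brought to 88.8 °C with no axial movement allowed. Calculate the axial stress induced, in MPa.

43.9 MPa

E = 10.2 Mpsi = 70.33 GPa.
ΔT = 73.20 K. Constrained thermal stress σ = E·α·ΔT = 70.33×10³ MPa × 8.52×10⁻⁶ × 73.20 = 43.9 MPa (compressive).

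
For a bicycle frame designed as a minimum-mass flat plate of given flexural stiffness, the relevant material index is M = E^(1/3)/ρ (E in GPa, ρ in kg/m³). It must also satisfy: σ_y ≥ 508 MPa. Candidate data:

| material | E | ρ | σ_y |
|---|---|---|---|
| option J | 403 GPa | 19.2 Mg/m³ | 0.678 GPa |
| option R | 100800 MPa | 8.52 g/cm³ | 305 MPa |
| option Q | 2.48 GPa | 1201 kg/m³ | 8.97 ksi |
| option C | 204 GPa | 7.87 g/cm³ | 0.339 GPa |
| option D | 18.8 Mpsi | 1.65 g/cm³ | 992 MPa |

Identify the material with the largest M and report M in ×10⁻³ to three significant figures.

Screen on constraints: σ_y ≥ 508 MPa. Survivors: option J, option D.
Convert each candidate to consistent units, then evaluate M:
  option J: E = 403.0 GPa, ρ = 19200 kg/m³
  option D: E = 129.6 GPa, ρ = 1650 kg/m³
  option D: M = 3.07×10⁻³
  option J: M = 0.385×10⁻³
Option D ranks first.

option D, M = 3.07×10⁻³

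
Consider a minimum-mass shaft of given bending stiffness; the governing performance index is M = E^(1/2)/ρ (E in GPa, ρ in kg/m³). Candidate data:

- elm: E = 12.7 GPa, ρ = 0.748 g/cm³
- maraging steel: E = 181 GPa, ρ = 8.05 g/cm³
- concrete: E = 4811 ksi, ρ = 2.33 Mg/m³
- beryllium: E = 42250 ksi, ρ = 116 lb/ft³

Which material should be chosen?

beryllium

In SI units:
  elm: E = 12.70 GPa, ρ = 748.0 kg/m³
  maraging steel: E = 181.0 GPa, ρ = 8050 kg/m³
  concrete: E = 33.17 GPa, ρ = 2330 kg/m³
  beryllium: E = 291.3 GPa, ρ = 1858 kg/m³
  beryllium: M = 9.19×10⁻³
  elm: M = 4.76×10⁻³
  concrete: M = 2.47×10⁻³
  maraging steel: M = 1.67×10⁻³
Highest index: beryllium.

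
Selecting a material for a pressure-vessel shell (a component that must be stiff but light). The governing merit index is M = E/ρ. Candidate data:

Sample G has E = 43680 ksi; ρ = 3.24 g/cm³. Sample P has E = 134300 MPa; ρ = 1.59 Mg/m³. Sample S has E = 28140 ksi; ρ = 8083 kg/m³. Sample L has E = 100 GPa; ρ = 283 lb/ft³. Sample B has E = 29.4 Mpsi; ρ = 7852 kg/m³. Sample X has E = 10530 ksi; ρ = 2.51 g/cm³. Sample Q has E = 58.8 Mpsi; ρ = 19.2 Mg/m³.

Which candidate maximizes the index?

Normalizing units and computing the index:
  sample G: E = 301.2 GPa, ρ = 3240 kg/m³
  sample P: E = 134.3 GPa, ρ = 1590 kg/m³
  sample S: E = 194.0 GPa, ρ = 8083 kg/m³
  sample L: E = 100.0 GPa, ρ = 4533 kg/m³
  sample B: E = 202.7 GPa, ρ = 7852 kg/m³
  sample X: E = 72.60 GPa, ρ = 2510 kg/m³
  sample Q: E = 405.4 GPa, ρ = 19200 kg/m³
  sample G: M = 93.0 MN·m/kg
  sample P: M = 84.5 MN·m/kg
  sample X: M = 28.9 MN·m/kg
  sample B: M = 25.8 MN·m/kg
  sample S: M = 24.0 MN·m/kg
  sample L: M = 22.1 MN·m/kg
  sample Q: M = 21.1 MN·m/kg
Sample G ranks first.

sample G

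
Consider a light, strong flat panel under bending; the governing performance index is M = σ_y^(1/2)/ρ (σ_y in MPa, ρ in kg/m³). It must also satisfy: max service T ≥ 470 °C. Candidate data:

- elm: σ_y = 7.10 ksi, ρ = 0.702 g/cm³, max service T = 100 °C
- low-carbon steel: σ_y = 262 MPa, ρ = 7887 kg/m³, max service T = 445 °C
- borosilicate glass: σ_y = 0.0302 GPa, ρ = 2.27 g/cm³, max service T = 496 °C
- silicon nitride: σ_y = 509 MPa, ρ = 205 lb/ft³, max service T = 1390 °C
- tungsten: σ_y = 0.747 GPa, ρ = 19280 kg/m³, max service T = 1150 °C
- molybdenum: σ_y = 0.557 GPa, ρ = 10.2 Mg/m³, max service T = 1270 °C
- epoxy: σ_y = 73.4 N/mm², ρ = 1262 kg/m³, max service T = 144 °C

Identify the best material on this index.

silicon nitride

Screen on constraints: max service T ≥ 470 °C. Survivors: borosilicate glass, silicon nitride, tungsten, molybdenum.
Putting every candidate on a common basis:
  borosilicate glass: σ_y = 30.20 MPa, ρ = 2270 kg/m³
  silicon nitride: σ_y = 509.0 MPa, ρ = 3284 kg/m³
  tungsten: σ_y = 747.0 MPa, ρ = 19280 kg/m³
  molybdenum: σ_y = 557.0 MPa, ρ = 10200 kg/m³
  silicon nitride: M = 6.87×10⁻³
  borosilicate glass: M = 2.42×10⁻³
  molybdenum: M = 2.31×10⁻³
  tungsten: M = 1.42×10⁻³
The maximum is for silicon nitride.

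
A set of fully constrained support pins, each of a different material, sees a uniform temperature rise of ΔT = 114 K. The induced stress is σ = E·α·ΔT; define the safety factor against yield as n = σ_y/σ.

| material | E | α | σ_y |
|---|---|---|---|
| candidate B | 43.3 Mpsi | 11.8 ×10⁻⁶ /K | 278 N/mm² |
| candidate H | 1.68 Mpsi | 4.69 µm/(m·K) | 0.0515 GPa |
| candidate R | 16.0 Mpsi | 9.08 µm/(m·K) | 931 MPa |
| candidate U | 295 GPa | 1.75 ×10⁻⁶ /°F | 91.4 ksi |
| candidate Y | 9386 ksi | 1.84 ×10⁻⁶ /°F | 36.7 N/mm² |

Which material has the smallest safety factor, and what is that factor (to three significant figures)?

candidate B, n = 0.692

In consistent units (E in GPa, α in ×10⁻⁶/K, σ_y in MPa):
  candidate B: E = 298.5, α = 11.8, σ_y = 278.0 → σ = 402 MPa, n = 0.692
  candidate H: E = 11.58, α = 4.69, σ_y = 51.50 → σ = 6.19 MPa, n = 8.32
  candidate R: E = 110.3, α = 9.08, σ_y = 931.0 → σ = 114 MPa, n = 8.15
  candidate U: E = 295.0, α = 3.15, σ_y = 630.2 → σ = 106 MPa, n = 5.95
  candidate Y: E = 64.71, α = 3.31, σ_y = 36.70 → σ = 24.4 MPa, n = 1.50
Candidate B has the lowest safety factor, n = 0.692.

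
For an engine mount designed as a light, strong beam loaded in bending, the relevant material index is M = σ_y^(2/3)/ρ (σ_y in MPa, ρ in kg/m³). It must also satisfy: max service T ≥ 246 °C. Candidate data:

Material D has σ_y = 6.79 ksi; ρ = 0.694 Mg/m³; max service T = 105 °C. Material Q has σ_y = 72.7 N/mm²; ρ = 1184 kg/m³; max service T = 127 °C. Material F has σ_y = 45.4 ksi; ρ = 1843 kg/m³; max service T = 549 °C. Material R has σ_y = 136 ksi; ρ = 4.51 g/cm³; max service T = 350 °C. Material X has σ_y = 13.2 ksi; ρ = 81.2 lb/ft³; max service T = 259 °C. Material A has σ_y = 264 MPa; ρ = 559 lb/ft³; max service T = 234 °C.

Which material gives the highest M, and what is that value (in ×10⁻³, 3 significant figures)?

material F, M = 25.0×10⁻³

Screen on constraints: max service T ≥ 246 °C. Survivors: material F, material R, material X.
Normalizing units and computing the index:
  material F: σ_y = 313.0 MPa, ρ = 1843 kg/m³
  material R: σ_y = 937.7 MPa, ρ = 4510 kg/m³
  material X: σ_y = 91.01 MPa, ρ = 1301 kg/m³
  material F: M = 25.0×10⁻³
  material R: M = 21.2×10⁻³
  material X: M = 15.6×10⁻³
Highest index: material F.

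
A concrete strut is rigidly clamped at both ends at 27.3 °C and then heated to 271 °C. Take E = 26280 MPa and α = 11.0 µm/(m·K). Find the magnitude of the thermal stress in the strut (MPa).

70.4 MPa

E = 26280 MPa = 26.28 GPa.
ΔT = 243.7 K. Constrained thermal stress σ = E·α·ΔT = 26.28×10³ MPa × 11.0×10⁻⁶ × 243.7 = 70.4 MPa (compressive).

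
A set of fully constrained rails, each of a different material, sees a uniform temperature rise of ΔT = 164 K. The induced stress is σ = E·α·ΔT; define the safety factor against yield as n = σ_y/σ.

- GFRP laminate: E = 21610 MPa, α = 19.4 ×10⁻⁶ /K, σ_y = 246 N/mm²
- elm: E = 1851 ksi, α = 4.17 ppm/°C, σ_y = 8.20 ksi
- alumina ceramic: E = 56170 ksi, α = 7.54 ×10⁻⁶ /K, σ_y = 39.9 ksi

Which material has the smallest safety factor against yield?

alumina ceramic

With everything in SI (GPa, ×10⁻⁶/K, MPa):
  GFRP laminate: E = 21.61, α = 19.4, σ_y = 246.0 → σ = 68.8 MPa, n = 3.58
  elm: E = 12.76, α = 4.17, σ_y = 56.54 → σ = 8.73 MPa, n = 6.48
  alumina ceramic: E = 387.3, α = 7.54, σ_y = 275.1 → σ = 479 MPa, n = 0.574
Alumina ceramic has the lowest safety factor, n = 0.574.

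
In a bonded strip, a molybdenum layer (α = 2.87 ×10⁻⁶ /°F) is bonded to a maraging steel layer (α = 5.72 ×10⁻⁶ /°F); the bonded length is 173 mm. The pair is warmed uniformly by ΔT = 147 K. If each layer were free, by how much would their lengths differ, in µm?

molybdenum: α = 2.87×10⁻⁶/°F × 9/5 = 5.17×10⁻⁶/K.
maraging steel: α = 5.72×10⁻⁶/°F × 9/5 = 10.3×10⁻⁶/K.
Δα = |5.17 − 10.3|×10⁻⁶/K = 5.13×10⁻⁶/K.
ΔL_mismatch = Δα·L·ΔT = 5.13×10⁻⁶ × 173.0 mm × 147.0 K = 130 µm.

130 µm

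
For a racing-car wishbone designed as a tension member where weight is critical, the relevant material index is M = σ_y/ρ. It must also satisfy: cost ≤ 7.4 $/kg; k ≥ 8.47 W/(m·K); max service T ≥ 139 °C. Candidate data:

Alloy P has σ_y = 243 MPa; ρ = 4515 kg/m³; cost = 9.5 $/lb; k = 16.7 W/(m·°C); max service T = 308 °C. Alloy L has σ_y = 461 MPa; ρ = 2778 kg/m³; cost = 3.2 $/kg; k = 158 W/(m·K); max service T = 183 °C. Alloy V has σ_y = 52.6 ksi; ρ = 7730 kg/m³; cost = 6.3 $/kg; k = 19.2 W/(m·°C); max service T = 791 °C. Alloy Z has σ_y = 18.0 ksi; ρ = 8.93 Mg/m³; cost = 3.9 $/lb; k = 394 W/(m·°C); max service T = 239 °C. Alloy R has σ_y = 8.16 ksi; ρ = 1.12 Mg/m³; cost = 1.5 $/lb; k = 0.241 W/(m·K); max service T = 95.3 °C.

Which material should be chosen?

Screen on constraints: cost ≤ 7.4 $/kg; k ≥ 8.47 W/(m·K); max service T ≥ 139 °C. Survivors: alloy L, alloy V.
After converting to SI:
  alloy L: σ_y = 461.0 MPa, ρ = 2778 kg/m³
  alloy V: σ_y = 362.7 MPa, ρ = 7730 kg/m³
  alloy L: M = 166 kN·m/kg
  alloy V: M = 46.9 kN·m/kg
Alloy L has the largest M.

alloy L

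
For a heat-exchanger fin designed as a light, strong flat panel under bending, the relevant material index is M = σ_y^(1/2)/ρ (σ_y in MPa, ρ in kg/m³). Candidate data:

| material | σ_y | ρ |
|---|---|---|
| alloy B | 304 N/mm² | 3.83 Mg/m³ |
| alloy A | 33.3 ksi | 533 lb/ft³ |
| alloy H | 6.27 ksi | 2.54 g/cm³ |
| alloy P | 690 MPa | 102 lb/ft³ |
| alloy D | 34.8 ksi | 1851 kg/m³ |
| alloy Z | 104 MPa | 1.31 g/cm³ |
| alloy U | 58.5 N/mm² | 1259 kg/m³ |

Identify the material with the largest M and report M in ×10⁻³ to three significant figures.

alloy P, M = 16.1×10⁻³

After converting to SI:
  alloy B: σ_y = 304.0 MPa, ρ = 3830 kg/m³
  alloy A: σ_y = 229.6 MPa, ρ = 8538 kg/m³
  alloy H: σ_y = 43.23 MPa, ρ = 2540 kg/m³
  alloy P: σ_y = 690.0 MPa, ρ = 1634 kg/m³
  alloy D: σ_y = 239.9 MPa, ρ = 1851 kg/m³
  alloy Z: σ_y = 104.0 MPa, ρ = 1310 kg/m³
  alloy U: σ_y = 58.50 MPa, ρ = 1259 kg/m³
  alloy P: M = 16.1×10⁻³
  alloy D: M = 8.37×10⁻³
  alloy Z: M = 7.78×10⁻³
  alloy U: M = 6.08×10⁻³
  alloy B: M = 4.55×10⁻³
  alloy H: M = 2.59×10⁻³
  alloy A: M = 1.77×10⁻³
The maximum is for alloy P.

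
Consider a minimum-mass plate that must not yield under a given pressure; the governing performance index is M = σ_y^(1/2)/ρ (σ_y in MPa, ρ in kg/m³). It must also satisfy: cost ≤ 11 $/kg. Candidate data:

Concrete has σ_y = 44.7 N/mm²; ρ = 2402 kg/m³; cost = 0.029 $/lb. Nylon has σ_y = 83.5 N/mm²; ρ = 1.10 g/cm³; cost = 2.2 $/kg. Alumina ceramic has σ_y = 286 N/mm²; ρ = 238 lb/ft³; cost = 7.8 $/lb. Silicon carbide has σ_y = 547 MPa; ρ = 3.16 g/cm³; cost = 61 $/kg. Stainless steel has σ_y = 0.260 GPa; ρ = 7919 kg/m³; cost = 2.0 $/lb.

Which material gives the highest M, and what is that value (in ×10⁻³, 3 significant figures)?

nylon, M = 8.31×10⁻³

Screen on constraints: cost ≤ 11 $/kg. Survivors: concrete, nylon, stainless steel.
Normalizing units and computing the index:
  concrete: σ_y = 44.70 MPa, ρ = 2402 kg/m³
  nylon: σ_y = 83.50 MPa, ρ = 1100 kg/m³
  stainless steel: σ_y = 260.0 MPa, ρ = 7919 kg/m³
  nylon: M = 8.31×10⁻³
  concrete: M = 2.78×10⁻³
  stainless steel: M = 2.04×10⁻³
Highest index: nylon.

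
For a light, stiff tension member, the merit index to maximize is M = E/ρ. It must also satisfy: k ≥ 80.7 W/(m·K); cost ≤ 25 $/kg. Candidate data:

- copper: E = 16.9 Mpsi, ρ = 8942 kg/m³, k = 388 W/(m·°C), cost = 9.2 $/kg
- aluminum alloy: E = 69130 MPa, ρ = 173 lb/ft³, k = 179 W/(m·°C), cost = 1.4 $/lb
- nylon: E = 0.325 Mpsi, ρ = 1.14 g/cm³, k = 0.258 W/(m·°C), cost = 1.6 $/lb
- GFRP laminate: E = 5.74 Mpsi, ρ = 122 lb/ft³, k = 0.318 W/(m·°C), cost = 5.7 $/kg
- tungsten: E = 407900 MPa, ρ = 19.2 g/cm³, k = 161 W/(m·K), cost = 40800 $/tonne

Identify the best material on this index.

aluminum alloy

Screen on constraints: k ≥ 80.7 W/(m·K); cost ≤ 25 $/kg. Survivors: copper, aluminum alloy.
Normalizing units and computing the index:
  copper: E = 116.5 GPa, ρ = 8942 kg/m³
  aluminum alloy: E = 69.13 GPa, ρ = 2771 kg/m³
  aluminum alloy: M = 24.9 MN·m/kg
  copper: M = 13.0 MN·m/kg
The maximum is for aluminum alloy.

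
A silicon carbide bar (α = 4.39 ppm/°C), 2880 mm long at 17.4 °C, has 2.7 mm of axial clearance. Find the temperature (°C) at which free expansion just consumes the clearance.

α·L₀·ΔT = 2.7 mm ⇒ ΔT = 2.7 / (4.39×10⁻⁶ × 2880.0) = 213.6 K.
T = 17.4 + 213.6 = 231.0 °C.

231 °C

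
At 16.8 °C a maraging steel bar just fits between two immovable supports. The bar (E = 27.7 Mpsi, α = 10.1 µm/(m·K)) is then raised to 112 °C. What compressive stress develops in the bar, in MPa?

E = 27.7 Mpsi = 191.0 GPa.
ΔT = 95.20 K. Constrained thermal stress σ = E·α·ΔT = 191.0×10³ MPa × 10.1×10⁻⁶ × 95.20 = 184 MPa (compressive).

184 MPa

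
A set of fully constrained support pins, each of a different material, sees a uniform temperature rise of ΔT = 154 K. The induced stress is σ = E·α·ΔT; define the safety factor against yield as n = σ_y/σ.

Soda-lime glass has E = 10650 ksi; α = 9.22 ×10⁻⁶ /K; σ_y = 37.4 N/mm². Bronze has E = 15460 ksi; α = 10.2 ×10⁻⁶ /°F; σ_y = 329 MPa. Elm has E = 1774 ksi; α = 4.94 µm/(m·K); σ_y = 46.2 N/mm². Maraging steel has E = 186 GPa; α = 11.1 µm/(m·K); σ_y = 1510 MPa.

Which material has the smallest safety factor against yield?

Converting E to GPa, α to ×10⁻⁶/K, σ_y to MPa, then σ and n for each:
  soda-lime glass: E = 73.43, α = 9.22, σ_y = 37.40 → σ = 104 MPa, n = 0.359
  bronze: E = 106.6, α = 18.4, σ_y = 329.0 → σ = 301 MPa, n = 1.09
  elm: E = 12.23, α = 4.94, σ_y = 46.20 → σ = 9.31 MPa, n = 4.97
  maraging steel: E = 186.0, α = 11.1, σ_y = 1510 → σ = 318 MPa, n = 4.75
Smallest n: soda-lime glass with n = 0.359.

soda-lime glass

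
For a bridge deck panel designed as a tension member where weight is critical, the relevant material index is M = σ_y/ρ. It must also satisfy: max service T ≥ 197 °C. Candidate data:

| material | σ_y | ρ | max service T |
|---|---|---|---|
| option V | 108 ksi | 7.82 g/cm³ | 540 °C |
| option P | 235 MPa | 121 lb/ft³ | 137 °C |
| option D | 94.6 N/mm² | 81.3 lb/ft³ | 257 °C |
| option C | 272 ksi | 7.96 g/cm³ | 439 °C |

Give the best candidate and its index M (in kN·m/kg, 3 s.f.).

Screen on constraints: max service T ≥ 197 °C. Survivors: option V, option D, option C.
After converting to SI:
  option V: σ_y = 744.6 MPa, ρ = 7820 kg/m³
  option D: σ_y = 94.60 MPa, ρ = 1302 kg/m³
  option C: σ_y = 1875 MPa, ρ = 7960 kg/m³
  option C: M = 236 kN·m/kg
  option V: M = 95.2 kN·m/kg
  option D: M = 72.6 kN·m/kg
Option C has the largest M.

option C, M = 236 kN·m/kg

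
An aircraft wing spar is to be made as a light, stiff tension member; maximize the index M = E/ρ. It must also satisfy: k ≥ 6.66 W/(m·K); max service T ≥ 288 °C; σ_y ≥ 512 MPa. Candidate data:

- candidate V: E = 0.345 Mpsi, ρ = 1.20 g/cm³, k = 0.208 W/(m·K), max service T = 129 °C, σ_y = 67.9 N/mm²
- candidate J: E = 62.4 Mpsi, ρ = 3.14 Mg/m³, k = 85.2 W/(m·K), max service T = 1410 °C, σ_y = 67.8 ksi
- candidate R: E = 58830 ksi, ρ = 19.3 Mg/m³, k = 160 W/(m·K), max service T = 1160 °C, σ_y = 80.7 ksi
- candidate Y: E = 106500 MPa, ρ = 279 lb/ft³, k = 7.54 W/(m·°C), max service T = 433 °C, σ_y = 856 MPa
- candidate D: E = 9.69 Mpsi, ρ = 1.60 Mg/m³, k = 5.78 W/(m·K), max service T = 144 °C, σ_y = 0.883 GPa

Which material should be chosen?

Screen on constraints: k ≥ 6.66 W/(m·K); max service T ≥ 288 °C; σ_y ≥ 512 MPa. Survivors: candidate R, candidate Y.
Normalizing units and computing the index:
  candidate R: E = 405.6 GPa, ρ = 19300 kg/m³
  candidate Y: E = 106.5 GPa, ρ = 4469 kg/m³
  candidate Y: M = 23.8 MN·m/kg
  candidate R: M = 21.0 MN·m/kg
Candidate Y ranks first.

candidate Y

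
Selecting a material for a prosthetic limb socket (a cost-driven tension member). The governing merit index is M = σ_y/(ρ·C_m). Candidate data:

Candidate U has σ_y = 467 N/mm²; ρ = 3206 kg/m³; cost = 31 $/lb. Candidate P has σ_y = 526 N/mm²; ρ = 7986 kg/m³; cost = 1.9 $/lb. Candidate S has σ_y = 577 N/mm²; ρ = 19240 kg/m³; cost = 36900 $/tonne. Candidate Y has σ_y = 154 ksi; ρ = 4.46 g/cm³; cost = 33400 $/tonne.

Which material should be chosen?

In SI units:
  candidate U: σ_y = 467.0 MPa, ρ = 3206 kg/m³, cost = 68.34 $/kg
  candidate P: σ_y = 526.0 MPa, ρ = 7986 kg/m³, cost = 4.189 $/kg
  candidate S: σ_y = 577.0 MPa, ρ = 19240 kg/m³, cost = 36.90 $/kg
  candidate Y: σ_y = 1062 MPa, ρ = 4460 kg/m³, cost = 33.40 $/kg
  candidate P: M = 15.7 kN·m per $
  candidate Y: M = 7.13 kN·m per $
  candidate U: M = 2.13 kN·m per $
  candidate S: M = 0.813 kN·m per $
Candidate P has the largest M.

candidate P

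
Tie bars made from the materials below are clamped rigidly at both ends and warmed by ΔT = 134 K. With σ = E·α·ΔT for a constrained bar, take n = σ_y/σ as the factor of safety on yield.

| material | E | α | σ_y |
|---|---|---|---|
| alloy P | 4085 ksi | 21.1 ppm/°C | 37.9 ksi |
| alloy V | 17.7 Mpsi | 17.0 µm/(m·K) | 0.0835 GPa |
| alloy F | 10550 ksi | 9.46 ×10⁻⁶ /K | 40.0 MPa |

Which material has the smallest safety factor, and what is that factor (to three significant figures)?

alloy V, n = 0.300

In consistent units (E in GPa, α in ×10⁻⁶/K, σ_y in MPa):
  alloy P: E = 28.17, α = 21.1, σ_y = 261.3 → σ = 79.6 MPa, n = 3.28
  alloy V: E = 122.0, α = 17.0, σ_y = 83.50 → σ = 278 MPa, n = 0.300
  alloy F: E = 72.74, α = 9.46, σ_y = 40.00 → σ = 92.2 MPa, n = 0.434
Smallest n: alloy V with n = 0.300.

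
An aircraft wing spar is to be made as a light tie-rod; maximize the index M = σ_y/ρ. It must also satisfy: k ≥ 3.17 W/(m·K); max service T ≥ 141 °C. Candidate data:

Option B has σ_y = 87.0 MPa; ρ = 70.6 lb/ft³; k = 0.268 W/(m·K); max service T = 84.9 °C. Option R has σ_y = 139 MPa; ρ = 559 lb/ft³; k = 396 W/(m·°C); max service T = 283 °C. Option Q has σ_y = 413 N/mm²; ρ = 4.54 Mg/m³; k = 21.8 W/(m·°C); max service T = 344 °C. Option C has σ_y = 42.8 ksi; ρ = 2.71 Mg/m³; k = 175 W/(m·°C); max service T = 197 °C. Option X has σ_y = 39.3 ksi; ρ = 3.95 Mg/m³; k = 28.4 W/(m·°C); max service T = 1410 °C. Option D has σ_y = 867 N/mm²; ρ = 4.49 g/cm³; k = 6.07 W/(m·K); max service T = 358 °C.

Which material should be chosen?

Screen on constraints: k ≥ 3.17 W/(m·K); max service T ≥ 141 °C. Survivors: option R, option Q, option C, option X, option D.
Putting every candidate on a common basis:
  option R: σ_y = 139.0 MPa, ρ = 8954 kg/m³
  option Q: σ_y = 413.0 MPa, ρ = 4540 kg/m³
  option C: σ_y = 295.1 MPa, ρ = 2710 kg/m³
  option X: σ_y = 271.0 MPa, ρ = 3950 kg/m³
  option D: σ_y = 867.0 MPa, ρ = 4490 kg/m³
  option D: M = 193 kN·m/kg
  option C: M = 109 kN·m/kg
  option Q: M = 91.0 kN·m/kg
  option X: M = 68.6 kN·m/kg
  option R: M = 15.5 kN·m/kg
Option D has the largest M.

option D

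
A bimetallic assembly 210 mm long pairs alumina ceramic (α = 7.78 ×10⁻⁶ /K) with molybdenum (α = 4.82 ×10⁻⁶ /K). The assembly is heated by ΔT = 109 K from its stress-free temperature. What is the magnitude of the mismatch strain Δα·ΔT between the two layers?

Δα = |7.78 − 4.82|×10⁻⁶/K = 2.96×10⁻⁶/K.
Mismatch strain = Δα·ΔT = 2.96×10⁻⁶ × 109.0 = 3.23×10⁻⁴.

3.23×10⁻⁴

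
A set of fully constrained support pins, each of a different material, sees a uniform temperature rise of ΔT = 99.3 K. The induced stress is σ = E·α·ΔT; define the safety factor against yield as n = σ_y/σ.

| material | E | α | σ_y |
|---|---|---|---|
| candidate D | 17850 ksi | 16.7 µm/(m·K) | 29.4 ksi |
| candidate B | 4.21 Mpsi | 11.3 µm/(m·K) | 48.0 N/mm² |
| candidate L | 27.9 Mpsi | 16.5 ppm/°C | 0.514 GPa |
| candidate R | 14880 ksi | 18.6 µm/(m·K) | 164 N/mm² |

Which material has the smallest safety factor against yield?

candidate R

With everything in SI (GPa, ×10⁻⁶/K, MPa):
  candidate D: E = 123.1, α = 16.7, σ_y = 202.7 → σ = 204 MPa, n = 0.993
  candidate B: E = 29.03, α = 11.3, σ_y = 48.00 → σ = 32.6 MPa, n = 1.47
  candidate L: E = 192.4, α = 16.5, σ_y = 514.0 → σ = 315 MPa, n = 1.63
  candidate R: E = 102.6, α = 18.6, σ_y = 164.0 → σ = 189 MPa, n = 0.865
Candidate R has the lowest safety factor, n = 0.865.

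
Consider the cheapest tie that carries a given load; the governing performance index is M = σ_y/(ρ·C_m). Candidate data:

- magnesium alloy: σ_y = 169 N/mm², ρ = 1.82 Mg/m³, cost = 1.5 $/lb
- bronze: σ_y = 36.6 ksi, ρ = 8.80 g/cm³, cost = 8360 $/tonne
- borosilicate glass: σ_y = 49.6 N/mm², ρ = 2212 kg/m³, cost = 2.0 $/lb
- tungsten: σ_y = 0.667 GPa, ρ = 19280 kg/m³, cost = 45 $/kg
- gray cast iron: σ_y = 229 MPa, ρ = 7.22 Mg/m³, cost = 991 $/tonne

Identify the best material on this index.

After converting to SI:
  magnesium alloy: σ_y = 169.0 MPa, ρ = 1820 kg/m³, cost = 3.307 $/kg
  bronze: σ_y = 252.3 MPa, ρ = 8800 kg/m³, cost = 8.360 $/kg
  borosilicate glass: σ_y = 49.60 MPa, ρ = 2212 kg/m³, cost = 4.409 $/kg
  tungsten: σ_y = 667.0 MPa, ρ = 19280 kg/m³, cost = 45.00 $/kg
  gray cast iron: σ_y = 229.0 MPa, ρ = 7220 kg/m³, cost = 0.9910 $/kg
  gray cast iron: M = 32.0 kN·m per $
  magnesium alloy: M = 28.1 kN·m per $
  borosilicate glass: M = 5.09 kN·m per $
  bronze: M = 3.43 kN·m per $
  tungsten: M = 0.769 kN·m per $
Gray cast iron ranks first.

gray cast iron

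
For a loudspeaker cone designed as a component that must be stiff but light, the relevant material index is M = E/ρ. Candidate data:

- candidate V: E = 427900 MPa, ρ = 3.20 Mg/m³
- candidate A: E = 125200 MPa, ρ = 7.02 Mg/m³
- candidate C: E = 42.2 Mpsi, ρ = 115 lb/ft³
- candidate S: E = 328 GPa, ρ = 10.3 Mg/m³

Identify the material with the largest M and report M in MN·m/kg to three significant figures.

candidate C, M = 158 MN·m/kg

In SI units:
  candidate V: E = 427.9 GPa, ρ = 3200 kg/m³
  candidate A: E = 125.2 GPa, ρ = 7020 kg/m³
  candidate C: E = 291.0 GPa, ρ = 1842 kg/m³
  candidate S: E = 328.0 GPa, ρ = 10300 kg/m³
  candidate C: M = 158 MN·m/kg
  candidate V: M = 134 MN·m/kg
  candidate S: M = 31.8 MN·m/kg
  candidate A: M = 17.8 MN·m/kg
The maximum is for candidate C.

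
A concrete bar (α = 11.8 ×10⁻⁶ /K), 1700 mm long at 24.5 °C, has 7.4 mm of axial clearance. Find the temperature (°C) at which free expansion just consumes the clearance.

393 °C

α·L₀·ΔT = 7.4 mm ⇒ ΔT = 7.4 / (11.8×10⁻⁶ × 1700.0) = 368.9 K.
T = 24.5 + 368.9 = 393.4 °C.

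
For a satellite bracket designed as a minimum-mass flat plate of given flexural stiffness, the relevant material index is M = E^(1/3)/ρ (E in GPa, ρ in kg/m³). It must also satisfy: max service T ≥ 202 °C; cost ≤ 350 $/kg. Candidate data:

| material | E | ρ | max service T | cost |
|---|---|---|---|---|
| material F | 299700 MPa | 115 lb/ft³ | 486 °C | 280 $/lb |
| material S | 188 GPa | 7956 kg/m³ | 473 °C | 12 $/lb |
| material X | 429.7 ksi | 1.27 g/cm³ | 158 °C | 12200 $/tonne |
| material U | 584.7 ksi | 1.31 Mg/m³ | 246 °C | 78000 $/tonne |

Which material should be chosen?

material U

Screen on constraints: max service T ≥ 202 °C; cost ≤ 350 $/kg. Survivors: material S, material U.
In SI units:
  material S: E = 188.0 GPa, ρ = 7956 kg/m³
  material U: E = 4.031 GPa, ρ = 1310 kg/m³
  material U: M = 1.21×10⁻³
  material S: M = 0.720×10⁻³
Material U has the largest M.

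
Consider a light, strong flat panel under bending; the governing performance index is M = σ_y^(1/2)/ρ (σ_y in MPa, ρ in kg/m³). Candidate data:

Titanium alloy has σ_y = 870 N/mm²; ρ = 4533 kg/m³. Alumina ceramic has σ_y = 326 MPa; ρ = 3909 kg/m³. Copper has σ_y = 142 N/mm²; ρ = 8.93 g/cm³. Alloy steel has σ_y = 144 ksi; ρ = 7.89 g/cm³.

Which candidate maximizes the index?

Normalizing units and computing the index:
  titanium alloy: σ_y = 870.0 MPa, ρ = 4533 kg/m³
  alumina ceramic: σ_y = 326.0 MPa, ρ = 3909 kg/m³
  copper: σ_y = 142.0 MPa, ρ = 8930 kg/m³
  alloy steel: σ_y = 992.8 MPa, ρ = 7890 kg/m³
  titanium alloy: M = 6.51×10⁻³
  alumina ceramic: M = 4.62×10⁻³
  alloy steel: M = 3.99×10⁻³
  copper: M = 1.33×10⁻³
The maximum is for titanium alloy.

titanium alloy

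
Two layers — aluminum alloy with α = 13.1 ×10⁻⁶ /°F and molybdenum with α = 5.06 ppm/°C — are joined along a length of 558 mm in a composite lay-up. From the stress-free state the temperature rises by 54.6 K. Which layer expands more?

aluminum alloy

aluminum alloy: α = 13.1×10⁻⁶/°F × 9/5 = 23.6×10⁻⁶/K.
α(aluminum alloy) = 23.6×10⁻⁶/K vs α(molybdenum) = 5.06×10⁻⁶/K.
Higher α expands more for the same ΔT: aluminum alloy.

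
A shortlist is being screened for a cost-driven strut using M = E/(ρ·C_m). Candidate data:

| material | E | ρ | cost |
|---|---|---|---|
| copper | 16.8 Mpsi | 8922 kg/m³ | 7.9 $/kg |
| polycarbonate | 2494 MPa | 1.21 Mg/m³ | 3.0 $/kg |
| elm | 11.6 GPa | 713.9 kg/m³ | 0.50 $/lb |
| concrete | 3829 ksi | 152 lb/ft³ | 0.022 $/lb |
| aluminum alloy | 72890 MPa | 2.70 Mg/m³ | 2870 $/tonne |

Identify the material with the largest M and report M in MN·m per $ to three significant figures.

Convert each candidate to consistent units, then evaluate M:
  copper: E = 115.8 GPa, ρ = 8922 kg/m³, cost = 7.900 $/kg
  polycarbonate: E = 2.494 GPa, ρ = 1210 kg/m³, cost = 3.000 $/kg
  elm: E = 11.60 GPa, ρ = 713.9 kg/m³, cost = 1.102 $/kg
  concrete: E = 26.40 GPa, ρ = 2435 kg/m³, cost = 0.04850 $/kg
  aluminum alloy: E = 72.89 GPa, ρ = 2700 kg/m³, cost = 2.870 $/kg
  concrete: M = 224 MN·m per $
  elm: M = 14.7 MN·m per $
  aluminum alloy: M = 9.41 MN·m per $
  copper: M = 1.64 MN·m per $
  polycarbonate: M = 0.687 MN·m per $
Highest index: concrete.

concrete, M = 224 MN·m per $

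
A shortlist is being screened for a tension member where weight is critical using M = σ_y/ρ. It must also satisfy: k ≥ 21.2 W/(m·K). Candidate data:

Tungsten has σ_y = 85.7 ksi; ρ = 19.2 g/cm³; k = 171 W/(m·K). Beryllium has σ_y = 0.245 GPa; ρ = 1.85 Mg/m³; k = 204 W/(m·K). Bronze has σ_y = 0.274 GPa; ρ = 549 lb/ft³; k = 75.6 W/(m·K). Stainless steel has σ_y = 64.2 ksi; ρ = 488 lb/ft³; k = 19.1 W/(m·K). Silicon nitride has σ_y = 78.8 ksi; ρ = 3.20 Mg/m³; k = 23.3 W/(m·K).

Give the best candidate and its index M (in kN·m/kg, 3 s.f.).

Screen on constraints: k ≥ 21.2 W/(m·K). Survivors: tungsten, beryllium, bronze, silicon nitride.
Putting every candidate on a common basis:
  tungsten: σ_y = 590.9 MPa, ρ = 19200 kg/m³
  beryllium: σ_y = 245.0 MPa, ρ = 1850 kg/m³
  bronze: σ_y = 274.0 MPa, ρ = 8794 kg/m³
  silicon nitride: σ_y = 543.3 MPa, ρ = 3200 kg/m³
  silicon nitride: M = 170 kN·m/kg
  beryllium: M = 132 kN·m/kg
  bronze: M = 31.2 kN·m/kg
  tungsten: M = 30.8 kN·m/kg
The maximum is for silicon nitride.

silicon nitride, M = 170 kN·m/kg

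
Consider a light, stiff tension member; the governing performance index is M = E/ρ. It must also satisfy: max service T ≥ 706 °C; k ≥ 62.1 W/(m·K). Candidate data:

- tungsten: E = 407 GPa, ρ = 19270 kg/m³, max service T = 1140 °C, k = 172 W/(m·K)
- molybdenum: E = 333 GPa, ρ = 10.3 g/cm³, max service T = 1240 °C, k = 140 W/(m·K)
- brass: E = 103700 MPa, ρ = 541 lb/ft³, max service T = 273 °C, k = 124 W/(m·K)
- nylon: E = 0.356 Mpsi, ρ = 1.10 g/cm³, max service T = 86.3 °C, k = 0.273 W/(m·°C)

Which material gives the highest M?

molybdenum

Screen on constraints: max service T ≥ 706 °C; k ≥ 62.1 W/(m·K). Survivors: tungsten, molybdenum.
In SI units:
  tungsten: E = 407.0 GPa, ρ = 19270 kg/m³
  molybdenum: E = 333.0 GPa, ρ = 10300 kg/m³
  molybdenum: M = 32.3 MN·m/kg
  tungsten: M = 21.1 MN·m/kg
Highest index: molybdenum.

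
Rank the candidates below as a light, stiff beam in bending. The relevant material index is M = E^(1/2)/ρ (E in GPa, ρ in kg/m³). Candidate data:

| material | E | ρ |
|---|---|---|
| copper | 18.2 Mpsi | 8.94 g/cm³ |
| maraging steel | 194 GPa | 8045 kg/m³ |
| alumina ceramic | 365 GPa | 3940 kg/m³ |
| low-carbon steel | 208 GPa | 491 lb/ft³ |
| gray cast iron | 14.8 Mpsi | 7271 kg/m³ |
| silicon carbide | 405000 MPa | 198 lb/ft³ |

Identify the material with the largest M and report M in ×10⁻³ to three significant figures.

silicon carbide, M = 6.35×10⁻³

Convert each candidate to consistent units, then evaluate M:
  copper: E = 125.5 GPa, ρ = 8940 kg/m³
  maraging steel: E = 194.0 GPa, ρ = 8045 kg/m³
  alumina ceramic: E = 365.0 GPa, ρ = 3940 kg/m³
  low-carbon steel: E = 208.0 GPa, ρ = 7865 kg/m³
  gray cast iron: E = 102.0 GPa, ρ = 7271 kg/m³
  silicon carbide: E = 405.0 GPa, ρ = 3172 kg/m³
  silicon carbide: M = 6.35×10⁻³
  alumina ceramic: M = 4.85×10⁻³
  low-carbon steel: M = 1.83×10⁻³
  maraging steel: M = 1.73×10⁻³
  gray cast iron: M = 1.39×10⁻³
  copper: M = 1.25×10⁻³
The maximum is for silicon carbide.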